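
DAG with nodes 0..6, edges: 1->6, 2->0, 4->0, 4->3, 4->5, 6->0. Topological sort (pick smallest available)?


Kahn's algorithm, process smallest node first
Order: [1, 2, 4, 3, 5, 6, 0]


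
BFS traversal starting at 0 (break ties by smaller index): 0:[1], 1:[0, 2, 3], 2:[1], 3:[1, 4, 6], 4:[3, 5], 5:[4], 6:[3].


BFS queue: start with [0]
Visit order: [0, 1, 2, 3, 4, 6, 5]


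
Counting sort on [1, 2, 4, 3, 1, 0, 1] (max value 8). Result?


Count array: [1, 3, 1, 1, 1, 0, 0, 0, 0]
Reconstruct: [0, 1, 1, 1, 2, 3, 4]


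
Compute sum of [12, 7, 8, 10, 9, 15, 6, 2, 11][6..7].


Prefix sums: [0, 12, 19, 27, 37, 46, 61, 67, 69, 80]
Sum[6..7] = prefix[8] - prefix[6] = 69 - 61 = 8


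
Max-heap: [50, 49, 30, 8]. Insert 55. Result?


Append 55: [50, 49, 30, 8, 55]
Bubble up: swap idx 4(55) with idx 1(49); swap idx 1(55) with idx 0(50)
Result: [55, 50, 30, 8, 49]


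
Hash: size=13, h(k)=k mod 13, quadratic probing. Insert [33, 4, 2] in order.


Insertions: 33->slot 7; 4->slot 4; 2->slot 2
Table: [None, None, 2, None, 4, None, None, 33, None, None, None, None, None]


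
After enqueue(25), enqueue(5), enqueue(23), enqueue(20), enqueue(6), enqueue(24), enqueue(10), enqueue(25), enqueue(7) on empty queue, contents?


enqueue(25) -> [25]
enqueue(5) -> [25, 5]
enqueue(23) -> [25, 5, 23]
enqueue(20) -> [25, 5, 23, 20]
enqueue(6) -> [25, 5, 23, 20, 6]
enqueue(24) -> [25, 5, 23, 20, 6, 24]
enqueue(10) -> [25, 5, 23, 20, 6, 24, 10]
enqueue(25) -> [25, 5, 23, 20, 6, 24, 10, 25]
enqueue(7) -> [25, 5, 23, 20, 6, 24, 10, 25, 7]
Final queue (front to back): [25, 5, 23, 20, 6, 24, 10, 25, 7]


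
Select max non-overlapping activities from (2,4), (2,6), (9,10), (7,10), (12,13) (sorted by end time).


Greedy: pick earliest-ending, then skip overlaps.
Selected (3 activities): [(2, 4), (9, 10), (12, 13)]


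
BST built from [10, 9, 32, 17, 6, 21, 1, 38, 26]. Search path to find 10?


BST root = 10
Search for 10: compare at each node
Path: [10]


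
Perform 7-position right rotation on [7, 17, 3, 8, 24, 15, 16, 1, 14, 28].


Right rotate by 7: [8, 24, 15, 16, 1, 14, 28, 7, 17, 3]


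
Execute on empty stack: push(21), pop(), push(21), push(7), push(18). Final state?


push(21) -> [21]
pop() returns 21 -> []
push(21) -> [21]
push(7) -> [21, 7]
push(18) -> [21, 7, 18]
Final stack (bottom to top): [21, 7, 18]


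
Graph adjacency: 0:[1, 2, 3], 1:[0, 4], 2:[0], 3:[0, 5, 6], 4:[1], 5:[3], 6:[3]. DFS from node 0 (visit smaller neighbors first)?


DFS stack-based: start with [0]
Visit order: [0, 1, 4, 2, 3, 5, 6]


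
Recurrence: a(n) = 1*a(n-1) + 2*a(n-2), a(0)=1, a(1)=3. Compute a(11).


Build bottom-up:
...a(9)=683, a(10)=1365, a(11)=1*1365+2*683=2731


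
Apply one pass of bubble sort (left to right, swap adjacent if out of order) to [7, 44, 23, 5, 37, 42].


After one pass: [7, 23, 5, 37, 42, 44]


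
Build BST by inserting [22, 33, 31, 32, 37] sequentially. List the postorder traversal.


Root = 22; build tree by BST insertion.
Postorder traversal: [32, 31, 37, 33, 22]


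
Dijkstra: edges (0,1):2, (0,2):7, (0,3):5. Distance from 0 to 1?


Dijkstra from 0:
Distances: {0: 0, 1: 2, 2: 7, 3: 5}
Shortest distance to 1 = 2, path = [0, 1]


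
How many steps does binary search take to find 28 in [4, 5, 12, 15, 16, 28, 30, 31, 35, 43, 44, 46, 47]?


Search for 28:
[0,12] mid=6 arr[6]=30
[0,5] mid=2 arr[2]=12
[3,5] mid=4 arr[4]=16
[5,5] mid=5 arr[5]=28
Total: 4 comparisons


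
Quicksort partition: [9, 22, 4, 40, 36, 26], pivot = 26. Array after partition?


Elements <= 26 go left of pivot.
Result: [9, 22, 4, 26, 36, 40], pivot at index 3


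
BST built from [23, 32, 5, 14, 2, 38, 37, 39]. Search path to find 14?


BST root = 23
Search for 14: compare at each node
Path: [23, 5, 14]


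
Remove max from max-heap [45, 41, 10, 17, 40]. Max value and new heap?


Max = 45
Replace root with last, heapify down
Resulting heap: [41, 40, 10, 17]


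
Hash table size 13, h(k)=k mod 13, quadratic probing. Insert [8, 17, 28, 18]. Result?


Insertions: 8->slot 8; 17->slot 4; 28->slot 2; 18->slot 5
Table: [None, None, 28, None, 17, 18, None, None, 8, None, None, None, None]


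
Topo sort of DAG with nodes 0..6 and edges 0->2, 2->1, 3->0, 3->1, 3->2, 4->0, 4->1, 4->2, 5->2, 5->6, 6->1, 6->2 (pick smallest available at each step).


Kahn's algorithm, process smallest node first
Order: [3, 4, 0, 5, 6, 2, 1]


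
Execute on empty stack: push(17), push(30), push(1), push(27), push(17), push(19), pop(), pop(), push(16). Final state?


push(17) -> [17]
push(30) -> [17, 30]
push(1) -> [17, 30, 1]
push(27) -> [17, 30, 1, 27]
push(17) -> [17, 30, 1, 27, 17]
push(19) -> [17, 30, 1, 27, 17, 19]
pop() returns 19 -> [17, 30, 1, 27, 17]
pop() returns 17 -> [17, 30, 1, 27]
push(16) -> [17, 30, 1, 27, 16]
Final stack (bottom to top): [17, 30, 1, 27, 16]


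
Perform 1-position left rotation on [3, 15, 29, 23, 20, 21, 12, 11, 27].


Left rotate by 1: [15, 29, 23, 20, 21, 12, 11, 27, 3]


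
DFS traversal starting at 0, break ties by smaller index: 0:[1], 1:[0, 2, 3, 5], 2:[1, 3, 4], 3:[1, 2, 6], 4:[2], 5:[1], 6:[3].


DFS stack-based: start with [0]
Visit order: [0, 1, 2, 3, 6, 4, 5]


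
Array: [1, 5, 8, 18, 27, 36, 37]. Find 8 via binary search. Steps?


Search for 8:
[0,6] mid=3 arr[3]=18
[0,2] mid=1 arr[1]=5
[2,2] mid=2 arr[2]=8
Total: 3 comparisons


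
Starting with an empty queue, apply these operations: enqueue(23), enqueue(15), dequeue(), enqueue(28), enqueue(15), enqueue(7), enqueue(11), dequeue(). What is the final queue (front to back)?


enqueue(23) -> [23]
enqueue(15) -> [23, 15]
dequeue() returns 23 -> [15]
enqueue(28) -> [15, 28]
enqueue(15) -> [15, 28, 15]
enqueue(7) -> [15, 28, 15, 7]
enqueue(11) -> [15, 28, 15, 7, 11]
dequeue() returns 15 -> [28, 15, 7, 11]
Final queue (front to back): [28, 15, 7, 11]


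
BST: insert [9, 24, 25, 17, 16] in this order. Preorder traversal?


Root = 9; build tree by BST insertion.
Preorder traversal: [9, 24, 17, 16, 25]


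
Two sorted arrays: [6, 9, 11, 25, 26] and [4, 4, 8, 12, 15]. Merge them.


Compare heads, take smaller each step.
Merged: [4, 4, 6, 8, 9, 11, 12, 15, 25, 26]


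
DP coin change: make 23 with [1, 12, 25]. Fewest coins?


dp[0]=0; dp[i]=1+min(dp[i-c] for c in coins)
...dp[18]=7, dp[19]=8, dp[20]=9, dp[21]=10, dp[22]=11, dp[23]=12
Minimum coins for 23 = 12


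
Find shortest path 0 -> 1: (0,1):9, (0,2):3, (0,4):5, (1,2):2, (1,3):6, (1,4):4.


Dijkstra from 0:
Distances: {0: 0, 1: 5, 2: 3, 3: 11, 4: 5}
Shortest distance to 1 = 5, path = [0, 2, 1]


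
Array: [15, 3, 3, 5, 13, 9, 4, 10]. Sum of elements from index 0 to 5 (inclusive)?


Prefix sums: [0, 15, 18, 21, 26, 39, 48, 52, 62]
Sum[0..5] = prefix[6] - prefix[0] = 48 - 0 = 48


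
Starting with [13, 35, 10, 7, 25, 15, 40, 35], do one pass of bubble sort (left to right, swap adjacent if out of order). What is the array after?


After one pass: [13, 10, 7, 25, 15, 35, 35, 40]


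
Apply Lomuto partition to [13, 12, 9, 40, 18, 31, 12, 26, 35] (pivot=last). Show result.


Elements <= 35 go left of pivot.
Result: [13, 12, 9, 18, 31, 12, 26, 35, 40], pivot at index 7


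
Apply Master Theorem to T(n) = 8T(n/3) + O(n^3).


a=8, b=3, c=3. log_3(8)=1.893 < c=3. Case 3: O(n^c) = O(n^3)
Complexity: O(n^3)


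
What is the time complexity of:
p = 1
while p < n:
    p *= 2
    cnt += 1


Per nesting level: O(log n) = O(log n)
Complexity: O(log n)


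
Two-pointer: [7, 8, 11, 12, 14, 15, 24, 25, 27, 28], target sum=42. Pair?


Two pointers: lo=0, hi=9
Found pair: (14, 28) summing to 42


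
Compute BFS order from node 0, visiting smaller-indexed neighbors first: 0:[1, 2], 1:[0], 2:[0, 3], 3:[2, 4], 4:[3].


BFS queue: start with [0]
Visit order: [0, 1, 2, 3, 4]


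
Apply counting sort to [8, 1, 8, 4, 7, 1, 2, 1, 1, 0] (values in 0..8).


Count array: [1, 4, 1, 0, 1, 0, 0, 1, 2]
Reconstruct: [0, 1, 1, 1, 1, 2, 4, 7, 8, 8]


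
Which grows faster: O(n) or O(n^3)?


linear grows slower than cubic
O(n) is asymptotically smaller; O(n^3) grows faster


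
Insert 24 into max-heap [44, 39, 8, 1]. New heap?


Append 24: [44, 39, 8, 1, 24]
Bubble up: no swaps needed
Result: [44, 39, 8, 1, 24]


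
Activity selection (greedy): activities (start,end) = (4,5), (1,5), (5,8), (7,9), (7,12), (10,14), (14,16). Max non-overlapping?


Greedy: pick earliest-ending, then skip overlaps.
Selected (4 activities): [(4, 5), (5, 8), (10, 14), (14, 16)]


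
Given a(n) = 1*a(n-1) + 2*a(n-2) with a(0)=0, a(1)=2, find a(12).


Build bottom-up:
...a(10)=682, a(11)=1366, a(12)=1*1366+2*682=2730


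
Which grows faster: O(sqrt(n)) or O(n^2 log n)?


sublinear grows slower than n^2 log n
O(sqrt(n)) is asymptotically smaller; O(n^2 log n) grows faster


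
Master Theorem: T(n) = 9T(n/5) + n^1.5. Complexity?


a=9, b=5, c=1.5. log_5(9)=1.365 < c=1.5. Case 3: O(n^c) = O(n^1.500)
Complexity: O(n^1.500)


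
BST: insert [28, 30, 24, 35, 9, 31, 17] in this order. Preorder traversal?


Root = 28; build tree by BST insertion.
Preorder traversal: [28, 24, 9, 17, 30, 35, 31]


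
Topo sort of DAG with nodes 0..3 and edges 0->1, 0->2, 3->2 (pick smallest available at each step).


Kahn's algorithm, process smallest node first
Order: [0, 1, 3, 2]


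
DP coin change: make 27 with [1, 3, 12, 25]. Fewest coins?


dp[0]=0; dp[i]=1+min(dp[i-c] for c in coins)
...dp[22]=5, dp[23]=6, dp[24]=2, dp[25]=1, dp[26]=2, dp[27]=3
Minimum coins for 27 = 3


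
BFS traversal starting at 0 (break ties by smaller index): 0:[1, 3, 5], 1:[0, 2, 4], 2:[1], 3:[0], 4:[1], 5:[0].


BFS queue: start with [0]
Visit order: [0, 1, 3, 5, 2, 4]


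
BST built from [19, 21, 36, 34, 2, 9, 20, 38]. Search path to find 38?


BST root = 19
Search for 38: compare at each node
Path: [19, 21, 36, 38]


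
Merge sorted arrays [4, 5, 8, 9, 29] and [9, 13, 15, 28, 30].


Compare heads, take smaller each step.
Merged: [4, 5, 8, 9, 9, 13, 15, 28, 29, 30]


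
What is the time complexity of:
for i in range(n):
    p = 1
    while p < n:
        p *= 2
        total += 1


Per nesting level: O(n) * O(log n) = O(n log n)
Complexity: O(n log n)


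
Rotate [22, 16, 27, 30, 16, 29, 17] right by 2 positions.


Right rotate by 2: [29, 17, 22, 16, 27, 30, 16]


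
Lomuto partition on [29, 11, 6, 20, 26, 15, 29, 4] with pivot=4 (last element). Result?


Elements <= 4 go left of pivot.
Result: [4, 11, 6, 20, 26, 15, 29, 29], pivot at index 0


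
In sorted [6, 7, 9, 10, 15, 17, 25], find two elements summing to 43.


Two pointers: lo=0, hi=6
No pair sums to 43


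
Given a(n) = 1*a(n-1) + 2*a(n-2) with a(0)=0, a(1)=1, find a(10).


Build bottom-up:
...a(8)=85, a(9)=171, a(10)=1*171+2*85=341


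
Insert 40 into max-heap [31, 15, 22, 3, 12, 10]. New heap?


Append 40: [31, 15, 22, 3, 12, 10, 40]
Bubble up: swap idx 6(40) with idx 2(22); swap idx 2(40) with idx 0(31)
Result: [40, 15, 31, 3, 12, 10, 22]


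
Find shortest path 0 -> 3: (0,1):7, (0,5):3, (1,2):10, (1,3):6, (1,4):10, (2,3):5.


Dijkstra from 0:
Distances: {0: 0, 1: 7, 2: 17, 3: 13, 4: 17, 5: 3}
Shortest distance to 3 = 13, path = [0, 1, 3]


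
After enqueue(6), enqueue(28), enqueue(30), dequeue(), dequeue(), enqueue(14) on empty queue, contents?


enqueue(6) -> [6]
enqueue(28) -> [6, 28]
enqueue(30) -> [6, 28, 30]
dequeue() returns 6 -> [28, 30]
dequeue() returns 28 -> [30]
enqueue(14) -> [30, 14]
Final queue (front to back): [30, 14]


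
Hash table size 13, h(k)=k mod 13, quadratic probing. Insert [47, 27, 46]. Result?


Insertions: 47->slot 8; 27->slot 1; 46->slot 7
Table: [None, 27, None, None, None, None, None, 46, 47, None, None, None, None]


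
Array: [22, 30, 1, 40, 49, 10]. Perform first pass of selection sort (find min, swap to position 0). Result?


After one pass: [1, 30, 22, 40, 49, 10]


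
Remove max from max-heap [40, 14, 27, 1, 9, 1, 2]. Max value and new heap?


Max = 40
Replace root with last, heapify down
Resulting heap: [27, 14, 2, 1, 9, 1]


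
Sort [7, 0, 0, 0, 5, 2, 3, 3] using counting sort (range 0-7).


Count array: [3, 0, 1, 2, 0, 1, 0, 1]
Reconstruct: [0, 0, 0, 2, 3, 3, 5, 7]


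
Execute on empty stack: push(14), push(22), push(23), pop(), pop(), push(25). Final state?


push(14) -> [14]
push(22) -> [14, 22]
push(23) -> [14, 22, 23]
pop() returns 23 -> [14, 22]
pop() returns 22 -> [14]
push(25) -> [14, 25]
Final stack (bottom to top): [14, 25]


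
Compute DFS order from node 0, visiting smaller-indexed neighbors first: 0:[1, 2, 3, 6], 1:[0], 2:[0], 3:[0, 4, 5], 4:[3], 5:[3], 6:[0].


DFS stack-based: start with [0]
Visit order: [0, 1, 2, 3, 4, 5, 6]


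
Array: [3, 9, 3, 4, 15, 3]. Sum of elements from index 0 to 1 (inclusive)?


Prefix sums: [0, 3, 12, 15, 19, 34, 37]
Sum[0..1] = prefix[2] - prefix[0] = 12 - 0 = 12


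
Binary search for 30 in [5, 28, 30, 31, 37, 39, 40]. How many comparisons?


Search for 30:
[0,6] mid=3 arr[3]=31
[0,2] mid=1 arr[1]=28
[2,2] mid=2 arr[2]=30
Total: 3 comparisons


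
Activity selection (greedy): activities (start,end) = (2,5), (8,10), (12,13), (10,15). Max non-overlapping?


Greedy: pick earliest-ending, then skip overlaps.
Selected (3 activities): [(2, 5), (8, 10), (12, 13)]


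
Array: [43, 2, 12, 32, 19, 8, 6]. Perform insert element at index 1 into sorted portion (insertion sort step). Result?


After one pass: [2, 43, 12, 32, 19, 8, 6]


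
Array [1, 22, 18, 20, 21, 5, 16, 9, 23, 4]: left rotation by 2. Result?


Left rotate by 2: [18, 20, 21, 5, 16, 9, 23, 4, 1, 22]


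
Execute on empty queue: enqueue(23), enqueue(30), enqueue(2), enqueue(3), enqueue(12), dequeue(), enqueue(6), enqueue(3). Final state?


enqueue(23) -> [23]
enqueue(30) -> [23, 30]
enqueue(2) -> [23, 30, 2]
enqueue(3) -> [23, 30, 2, 3]
enqueue(12) -> [23, 30, 2, 3, 12]
dequeue() returns 23 -> [30, 2, 3, 12]
enqueue(6) -> [30, 2, 3, 12, 6]
enqueue(3) -> [30, 2, 3, 12, 6, 3]
Final queue (front to back): [30, 2, 3, 12, 6, 3]


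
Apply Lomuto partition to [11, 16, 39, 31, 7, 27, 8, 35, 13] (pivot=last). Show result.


Elements <= 13 go left of pivot.
Result: [11, 7, 8, 13, 16, 27, 39, 35, 31], pivot at index 3


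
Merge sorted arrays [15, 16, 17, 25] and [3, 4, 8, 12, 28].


Compare heads, take smaller each step.
Merged: [3, 4, 8, 12, 15, 16, 17, 25, 28]


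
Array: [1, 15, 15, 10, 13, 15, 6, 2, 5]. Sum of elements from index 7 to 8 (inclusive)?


Prefix sums: [0, 1, 16, 31, 41, 54, 69, 75, 77, 82]
Sum[7..8] = prefix[9] - prefix[7] = 82 - 75 = 7


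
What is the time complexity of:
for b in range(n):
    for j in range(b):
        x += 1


Per nesting level: O(n) * O(n) [triangular over b] = O(n^2)
Complexity: O(n^2)


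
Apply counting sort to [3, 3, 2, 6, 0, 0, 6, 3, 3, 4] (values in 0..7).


Count array: [2, 0, 1, 4, 1, 0, 2, 0]
Reconstruct: [0, 0, 2, 3, 3, 3, 3, 4, 6, 6]


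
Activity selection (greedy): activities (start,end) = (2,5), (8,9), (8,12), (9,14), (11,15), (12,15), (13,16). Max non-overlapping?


Greedy: pick earliest-ending, then skip overlaps.
Selected (3 activities): [(2, 5), (8, 9), (9, 14)]


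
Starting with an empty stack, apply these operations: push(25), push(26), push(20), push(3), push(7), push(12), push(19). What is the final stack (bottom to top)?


push(25) -> [25]
push(26) -> [25, 26]
push(20) -> [25, 26, 20]
push(3) -> [25, 26, 20, 3]
push(7) -> [25, 26, 20, 3, 7]
push(12) -> [25, 26, 20, 3, 7, 12]
push(19) -> [25, 26, 20, 3, 7, 12, 19]
Final stack (bottom to top): [25, 26, 20, 3, 7, 12, 19]


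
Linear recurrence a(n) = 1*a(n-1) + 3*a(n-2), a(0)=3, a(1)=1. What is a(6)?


Build bottom-up:
...a(4)=43, a(5)=82, a(6)=1*82+3*43=211


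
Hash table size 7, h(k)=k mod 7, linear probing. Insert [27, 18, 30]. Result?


Insertions: 27->slot 6; 18->slot 4; 30->slot 2
Table: [None, None, 30, None, 18, None, 27]


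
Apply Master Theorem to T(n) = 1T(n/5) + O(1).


a=1, b=5, c=0. log_5(1)=0 = c=0. Case 2: O(n^c log n) = O(log n)
Complexity: O(log n)


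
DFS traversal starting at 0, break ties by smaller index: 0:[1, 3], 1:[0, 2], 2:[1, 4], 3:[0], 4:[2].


DFS stack-based: start with [0]
Visit order: [0, 1, 2, 4, 3]


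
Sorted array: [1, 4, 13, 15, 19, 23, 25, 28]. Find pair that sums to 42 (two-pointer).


Two pointers: lo=0, hi=7
Found pair: (19, 23) summing to 42


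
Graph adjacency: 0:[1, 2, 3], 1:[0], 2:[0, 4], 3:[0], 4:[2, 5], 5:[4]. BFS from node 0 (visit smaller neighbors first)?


BFS queue: start with [0]
Visit order: [0, 1, 2, 3, 4, 5]


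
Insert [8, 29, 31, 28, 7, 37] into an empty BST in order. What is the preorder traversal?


Root = 8; build tree by BST insertion.
Preorder traversal: [8, 7, 29, 28, 31, 37]


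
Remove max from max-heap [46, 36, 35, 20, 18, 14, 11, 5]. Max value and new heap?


Max = 46
Replace root with last, heapify down
Resulting heap: [36, 20, 35, 5, 18, 14, 11]


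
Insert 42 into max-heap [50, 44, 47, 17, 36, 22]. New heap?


Append 42: [50, 44, 47, 17, 36, 22, 42]
Bubble up: no swaps needed
Result: [50, 44, 47, 17, 36, 22, 42]


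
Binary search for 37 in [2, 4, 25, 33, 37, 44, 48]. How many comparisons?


Search for 37:
[0,6] mid=3 arr[3]=33
[4,6] mid=5 arr[5]=44
[4,4] mid=4 arr[4]=37
Total: 3 comparisons


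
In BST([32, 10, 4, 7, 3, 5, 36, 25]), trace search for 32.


BST root = 32
Search for 32: compare at each node
Path: [32]


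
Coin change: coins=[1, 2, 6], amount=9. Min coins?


dp[0]=0; dp[i]=1+min(dp[i-c] for c in coins)
...dp[4]=2, dp[5]=3, dp[6]=1, dp[7]=2, dp[8]=2, dp[9]=3
Minimum coins for 9 = 3


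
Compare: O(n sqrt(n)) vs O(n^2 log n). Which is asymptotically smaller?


n^1.5 grows slower than n^2 log n
O(n sqrt(n)) is asymptotically smaller; O(n^2 log n) grows faster


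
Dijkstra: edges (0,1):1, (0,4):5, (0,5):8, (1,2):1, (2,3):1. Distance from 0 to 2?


Dijkstra from 0:
Distances: {0: 0, 1: 1, 2: 2, 3: 3, 4: 5, 5: 8}
Shortest distance to 2 = 2, path = [0, 1, 2]


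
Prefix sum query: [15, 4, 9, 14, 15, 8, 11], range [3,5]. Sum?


Prefix sums: [0, 15, 19, 28, 42, 57, 65, 76]
Sum[3..5] = prefix[6] - prefix[3] = 65 - 28 = 37


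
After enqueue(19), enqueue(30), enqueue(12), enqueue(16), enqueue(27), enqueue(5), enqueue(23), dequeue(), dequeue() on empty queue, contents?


enqueue(19) -> [19]
enqueue(30) -> [19, 30]
enqueue(12) -> [19, 30, 12]
enqueue(16) -> [19, 30, 12, 16]
enqueue(27) -> [19, 30, 12, 16, 27]
enqueue(5) -> [19, 30, 12, 16, 27, 5]
enqueue(23) -> [19, 30, 12, 16, 27, 5, 23]
dequeue() returns 19 -> [30, 12, 16, 27, 5, 23]
dequeue() returns 30 -> [12, 16, 27, 5, 23]
Final queue (front to back): [12, 16, 27, 5, 23]


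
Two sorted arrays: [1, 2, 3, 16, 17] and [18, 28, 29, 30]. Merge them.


Compare heads, take smaller each step.
Merged: [1, 2, 3, 16, 17, 18, 28, 29, 30]


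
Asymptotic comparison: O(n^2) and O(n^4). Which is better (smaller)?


quadratic grows slower than quartic
O(n^2) is asymptotically smaller; O(n^4) grows faster


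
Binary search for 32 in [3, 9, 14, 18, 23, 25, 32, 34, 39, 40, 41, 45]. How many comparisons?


Search for 32:
[0,11] mid=5 arr[5]=25
[6,11] mid=8 arr[8]=39
[6,7] mid=6 arr[6]=32
Total: 3 comparisons


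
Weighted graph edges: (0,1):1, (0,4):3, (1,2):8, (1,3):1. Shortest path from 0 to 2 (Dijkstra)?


Dijkstra from 0:
Distances: {0: 0, 1: 1, 2: 9, 3: 2, 4: 3}
Shortest distance to 2 = 9, path = [0, 1, 2]


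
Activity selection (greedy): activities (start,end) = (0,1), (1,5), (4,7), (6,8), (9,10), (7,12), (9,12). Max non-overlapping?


Greedy: pick earliest-ending, then skip overlaps.
Selected (4 activities): [(0, 1), (1, 5), (6, 8), (9, 10)]


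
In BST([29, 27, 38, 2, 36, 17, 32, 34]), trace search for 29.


BST root = 29
Search for 29: compare at each node
Path: [29]


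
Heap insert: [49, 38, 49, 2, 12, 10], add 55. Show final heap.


Append 55: [49, 38, 49, 2, 12, 10, 55]
Bubble up: swap idx 6(55) with idx 2(49); swap idx 2(55) with idx 0(49)
Result: [55, 38, 49, 2, 12, 10, 49]


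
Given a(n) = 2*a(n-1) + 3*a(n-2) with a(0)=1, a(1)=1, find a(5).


Build bottom-up:
...a(3)=13, a(4)=41, a(5)=2*41+3*13=121


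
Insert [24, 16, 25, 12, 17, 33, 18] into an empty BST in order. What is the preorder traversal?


Root = 24; build tree by BST insertion.
Preorder traversal: [24, 16, 12, 17, 18, 25, 33]


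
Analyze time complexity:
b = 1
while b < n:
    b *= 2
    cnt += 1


Per nesting level: O(log n) = O(log n)
Complexity: O(log n)


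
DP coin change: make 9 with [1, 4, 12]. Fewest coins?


dp[0]=0; dp[i]=1+min(dp[i-c] for c in coins)
...dp[4]=1, dp[5]=2, dp[6]=3, dp[7]=4, dp[8]=2, dp[9]=3
Minimum coins for 9 = 3


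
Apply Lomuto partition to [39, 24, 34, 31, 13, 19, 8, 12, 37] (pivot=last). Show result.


Elements <= 37 go left of pivot.
Result: [24, 34, 31, 13, 19, 8, 12, 37, 39], pivot at index 7


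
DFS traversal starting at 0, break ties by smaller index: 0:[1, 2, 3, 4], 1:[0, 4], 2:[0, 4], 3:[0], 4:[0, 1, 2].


DFS stack-based: start with [0]
Visit order: [0, 1, 4, 2, 3]


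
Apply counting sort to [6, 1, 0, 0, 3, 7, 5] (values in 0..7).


Count array: [2, 1, 0, 1, 0, 1, 1, 1]
Reconstruct: [0, 0, 1, 3, 5, 6, 7]


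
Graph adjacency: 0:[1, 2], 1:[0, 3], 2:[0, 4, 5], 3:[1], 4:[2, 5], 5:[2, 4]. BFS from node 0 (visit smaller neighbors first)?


BFS queue: start with [0]
Visit order: [0, 1, 2, 3, 4, 5]


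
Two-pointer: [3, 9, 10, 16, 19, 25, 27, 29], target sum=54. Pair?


Two pointers: lo=0, hi=7
Found pair: (25, 29) summing to 54


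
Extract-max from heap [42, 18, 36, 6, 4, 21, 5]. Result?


Max = 42
Replace root with last, heapify down
Resulting heap: [36, 18, 21, 6, 4, 5]


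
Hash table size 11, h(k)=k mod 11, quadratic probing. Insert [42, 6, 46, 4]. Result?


Insertions: 42->slot 9; 6->slot 6; 46->slot 2; 4->slot 4
Table: [None, None, 46, None, 4, None, 6, None, None, 42, None]


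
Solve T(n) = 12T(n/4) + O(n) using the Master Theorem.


a=12, b=4, c=1. log_4(12)=1.792 > c=1. Case 1: O(n^log_b(a)) = O(n^1.792)
Complexity: O(n^1.792)


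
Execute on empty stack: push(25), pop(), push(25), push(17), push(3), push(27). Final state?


push(25) -> [25]
pop() returns 25 -> []
push(25) -> [25]
push(17) -> [25, 17]
push(3) -> [25, 17, 3]
push(27) -> [25, 17, 3, 27]
Final stack (bottom to top): [25, 17, 3, 27]


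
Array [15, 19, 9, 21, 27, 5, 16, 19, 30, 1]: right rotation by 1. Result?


Right rotate by 1: [1, 15, 19, 9, 21, 27, 5, 16, 19, 30]


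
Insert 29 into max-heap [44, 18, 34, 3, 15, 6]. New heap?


Append 29: [44, 18, 34, 3, 15, 6, 29]
Bubble up: no swaps needed
Result: [44, 18, 34, 3, 15, 6, 29]


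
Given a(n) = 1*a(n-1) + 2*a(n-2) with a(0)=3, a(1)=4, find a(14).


Build bottom-up:
...a(12)=9558, a(13)=19114, a(14)=1*19114+2*9558=38230


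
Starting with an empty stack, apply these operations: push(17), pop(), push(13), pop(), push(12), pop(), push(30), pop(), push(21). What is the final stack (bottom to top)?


push(17) -> [17]
pop() returns 17 -> []
push(13) -> [13]
pop() returns 13 -> []
push(12) -> [12]
pop() returns 12 -> []
push(30) -> [30]
pop() returns 30 -> []
push(21) -> [21]
Final stack (bottom to top): [21]


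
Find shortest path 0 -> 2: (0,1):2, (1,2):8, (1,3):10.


Dijkstra from 0:
Distances: {0: 0, 1: 2, 2: 10, 3: 12}
Shortest distance to 2 = 10, path = [0, 1, 2]


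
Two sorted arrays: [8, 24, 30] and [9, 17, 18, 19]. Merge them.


Compare heads, take smaller each step.
Merged: [8, 9, 17, 18, 19, 24, 30]


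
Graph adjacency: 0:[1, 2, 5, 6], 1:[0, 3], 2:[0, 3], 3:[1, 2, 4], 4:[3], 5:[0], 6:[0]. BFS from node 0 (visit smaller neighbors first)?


BFS queue: start with [0]
Visit order: [0, 1, 2, 5, 6, 3, 4]


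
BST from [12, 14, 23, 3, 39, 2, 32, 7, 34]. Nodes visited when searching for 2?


BST root = 12
Search for 2: compare at each node
Path: [12, 3, 2]


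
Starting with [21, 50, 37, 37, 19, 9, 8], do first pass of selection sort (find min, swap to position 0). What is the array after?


After one pass: [8, 50, 37, 37, 19, 9, 21]


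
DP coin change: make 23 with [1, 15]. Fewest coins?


dp[0]=0; dp[i]=1+min(dp[i-c] for c in coins)
...dp[18]=4, dp[19]=5, dp[20]=6, dp[21]=7, dp[22]=8, dp[23]=9
Minimum coins for 23 = 9


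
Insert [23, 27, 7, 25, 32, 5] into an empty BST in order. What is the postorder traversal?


Root = 23; build tree by BST insertion.
Postorder traversal: [5, 7, 25, 32, 27, 23]


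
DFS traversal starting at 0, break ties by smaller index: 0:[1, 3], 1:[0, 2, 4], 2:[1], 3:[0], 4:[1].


DFS stack-based: start with [0]
Visit order: [0, 1, 2, 4, 3]


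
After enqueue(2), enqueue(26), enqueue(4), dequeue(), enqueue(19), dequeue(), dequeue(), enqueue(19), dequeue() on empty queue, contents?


enqueue(2) -> [2]
enqueue(26) -> [2, 26]
enqueue(4) -> [2, 26, 4]
dequeue() returns 2 -> [26, 4]
enqueue(19) -> [26, 4, 19]
dequeue() returns 26 -> [4, 19]
dequeue() returns 4 -> [19]
enqueue(19) -> [19, 19]
dequeue() returns 19 -> [19]
Final queue (front to back): [19]


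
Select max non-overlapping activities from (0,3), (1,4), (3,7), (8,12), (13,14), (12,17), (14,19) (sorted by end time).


Greedy: pick earliest-ending, then skip overlaps.
Selected (5 activities): [(0, 3), (3, 7), (8, 12), (13, 14), (14, 19)]


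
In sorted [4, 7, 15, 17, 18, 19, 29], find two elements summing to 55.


Two pointers: lo=0, hi=6
No pair sums to 55


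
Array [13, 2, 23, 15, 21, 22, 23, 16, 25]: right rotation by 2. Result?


Right rotate by 2: [16, 25, 13, 2, 23, 15, 21, 22, 23]


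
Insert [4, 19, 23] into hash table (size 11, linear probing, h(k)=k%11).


Insertions: 4->slot 4; 19->slot 8; 23->slot 1
Table: [None, 23, None, None, 4, None, None, None, 19, None, None]


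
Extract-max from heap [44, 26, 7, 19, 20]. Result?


Max = 44
Replace root with last, heapify down
Resulting heap: [26, 20, 7, 19]


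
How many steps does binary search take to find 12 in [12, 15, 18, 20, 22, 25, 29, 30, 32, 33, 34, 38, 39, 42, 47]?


Search for 12:
[0,14] mid=7 arr[7]=30
[0,6] mid=3 arr[3]=20
[0,2] mid=1 arr[1]=15
[0,0] mid=0 arr[0]=12
Total: 4 comparisons


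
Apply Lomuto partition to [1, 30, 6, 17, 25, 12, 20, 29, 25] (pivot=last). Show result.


Elements <= 25 go left of pivot.
Result: [1, 6, 17, 25, 12, 20, 25, 29, 30], pivot at index 6


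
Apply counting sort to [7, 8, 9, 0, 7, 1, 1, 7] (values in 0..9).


Count array: [1, 2, 0, 0, 0, 0, 0, 3, 1, 1]
Reconstruct: [0, 1, 1, 7, 7, 7, 8, 9]


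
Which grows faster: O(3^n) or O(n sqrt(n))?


n^1.5 grows slower than exponential (base 3)
O(n sqrt(n)) is asymptotically smaller; O(3^n) grows faster


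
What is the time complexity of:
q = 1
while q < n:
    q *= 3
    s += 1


Per nesting level: O(log n) = O(log n)
Complexity: O(log n)


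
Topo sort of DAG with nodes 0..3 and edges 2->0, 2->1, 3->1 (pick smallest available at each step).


Kahn's algorithm, process smallest node first
Order: [2, 0, 3, 1]


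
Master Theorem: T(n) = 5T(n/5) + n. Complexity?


a=5, b=5, c=1. log_5(5)=1 = c=1. Case 2: O(n^c log n) = O(n log n)
Complexity: O(n log n)


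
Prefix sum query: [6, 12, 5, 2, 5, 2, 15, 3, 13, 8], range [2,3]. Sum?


Prefix sums: [0, 6, 18, 23, 25, 30, 32, 47, 50, 63, 71]
Sum[2..3] = prefix[4] - prefix[2] = 25 - 18 = 7


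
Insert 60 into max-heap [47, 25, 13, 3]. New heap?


Append 60: [47, 25, 13, 3, 60]
Bubble up: swap idx 4(60) with idx 1(25); swap idx 1(60) with idx 0(47)
Result: [60, 47, 13, 3, 25]


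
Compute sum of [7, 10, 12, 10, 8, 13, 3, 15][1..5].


Prefix sums: [0, 7, 17, 29, 39, 47, 60, 63, 78]
Sum[1..5] = prefix[6] - prefix[1] = 60 - 7 = 53


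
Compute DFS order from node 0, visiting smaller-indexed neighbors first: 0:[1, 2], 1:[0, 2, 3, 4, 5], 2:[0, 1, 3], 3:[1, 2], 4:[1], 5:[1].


DFS stack-based: start with [0]
Visit order: [0, 1, 2, 3, 4, 5]


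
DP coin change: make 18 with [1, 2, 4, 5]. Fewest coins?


dp[0]=0; dp[i]=1+min(dp[i-c] for c in coins)
...dp[13]=3, dp[14]=3, dp[15]=3, dp[16]=4, dp[17]=4, dp[18]=4
Minimum coins for 18 = 4


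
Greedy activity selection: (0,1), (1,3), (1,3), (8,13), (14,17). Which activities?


Greedy: pick earliest-ending, then skip overlaps.
Selected (4 activities): [(0, 1), (1, 3), (8, 13), (14, 17)]


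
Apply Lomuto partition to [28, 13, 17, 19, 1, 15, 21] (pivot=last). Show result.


Elements <= 21 go left of pivot.
Result: [13, 17, 19, 1, 15, 21, 28], pivot at index 5


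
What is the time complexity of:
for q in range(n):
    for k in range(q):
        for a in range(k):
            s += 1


Per nesting level: O(n) * O(n) [triangular over q] * O(n) [triangular over k] = O(n^3)
Complexity: O(n^3)


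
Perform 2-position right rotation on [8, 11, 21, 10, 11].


Right rotate by 2: [10, 11, 8, 11, 21]


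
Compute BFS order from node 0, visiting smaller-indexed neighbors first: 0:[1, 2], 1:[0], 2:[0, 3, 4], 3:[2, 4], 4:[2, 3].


BFS queue: start with [0]
Visit order: [0, 1, 2, 3, 4]


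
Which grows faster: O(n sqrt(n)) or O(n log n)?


linearithmic grows slower than n^1.5
O(n log n) is asymptotically smaller; O(n sqrt(n)) grows faster


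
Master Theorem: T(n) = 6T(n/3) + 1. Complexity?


a=6, b=3, c=0. log_3(6)=1.631 > c=0. Case 1: O(n^log_b(a)) = O(n^1.631)
Complexity: O(n^1.631)


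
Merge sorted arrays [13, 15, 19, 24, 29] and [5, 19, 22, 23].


Compare heads, take smaller each step.
Merged: [5, 13, 15, 19, 19, 22, 23, 24, 29]


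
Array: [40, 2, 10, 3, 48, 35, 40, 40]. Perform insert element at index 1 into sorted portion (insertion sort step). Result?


After one pass: [2, 40, 10, 3, 48, 35, 40, 40]


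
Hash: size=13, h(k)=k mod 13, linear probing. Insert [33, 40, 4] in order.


Insertions: 33->slot 7; 40->slot 1; 4->slot 4
Table: [None, 40, None, None, 4, None, None, 33, None, None, None, None, None]


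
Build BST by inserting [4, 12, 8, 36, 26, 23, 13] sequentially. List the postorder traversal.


Root = 4; build tree by BST insertion.
Postorder traversal: [8, 13, 23, 26, 36, 12, 4]


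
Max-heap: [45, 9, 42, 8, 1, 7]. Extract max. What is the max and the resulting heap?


Max = 45
Replace root with last, heapify down
Resulting heap: [42, 9, 7, 8, 1]


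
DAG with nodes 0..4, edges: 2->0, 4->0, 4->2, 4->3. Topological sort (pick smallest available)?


Kahn's algorithm, process smallest node first
Order: [1, 4, 2, 0, 3]


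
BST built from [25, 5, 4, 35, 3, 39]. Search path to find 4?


BST root = 25
Search for 4: compare at each node
Path: [25, 5, 4]


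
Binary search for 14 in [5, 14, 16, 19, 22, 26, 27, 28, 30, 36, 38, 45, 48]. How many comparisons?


Search for 14:
[0,12] mid=6 arr[6]=27
[0,5] mid=2 arr[2]=16
[0,1] mid=0 arr[0]=5
[1,1] mid=1 arr[1]=14
Total: 4 comparisons


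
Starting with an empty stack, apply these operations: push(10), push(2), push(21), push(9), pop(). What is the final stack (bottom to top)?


push(10) -> [10]
push(2) -> [10, 2]
push(21) -> [10, 2, 21]
push(9) -> [10, 2, 21, 9]
pop() returns 9 -> [10, 2, 21]
Final stack (bottom to top): [10, 2, 21]


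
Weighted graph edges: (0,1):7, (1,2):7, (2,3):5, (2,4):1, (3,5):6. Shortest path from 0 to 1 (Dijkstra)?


Dijkstra from 0:
Distances: {0: 0, 1: 7, 2: 14, 3: 19, 4: 15, 5: 25}
Shortest distance to 1 = 7, path = [0, 1]


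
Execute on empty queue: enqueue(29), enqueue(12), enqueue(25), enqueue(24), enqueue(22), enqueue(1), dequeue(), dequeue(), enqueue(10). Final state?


enqueue(29) -> [29]
enqueue(12) -> [29, 12]
enqueue(25) -> [29, 12, 25]
enqueue(24) -> [29, 12, 25, 24]
enqueue(22) -> [29, 12, 25, 24, 22]
enqueue(1) -> [29, 12, 25, 24, 22, 1]
dequeue() returns 29 -> [12, 25, 24, 22, 1]
dequeue() returns 12 -> [25, 24, 22, 1]
enqueue(10) -> [25, 24, 22, 1, 10]
Final queue (front to back): [25, 24, 22, 1, 10]


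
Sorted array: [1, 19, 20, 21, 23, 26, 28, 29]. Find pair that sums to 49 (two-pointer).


Two pointers: lo=0, hi=7
Found pair: (20, 29) summing to 49


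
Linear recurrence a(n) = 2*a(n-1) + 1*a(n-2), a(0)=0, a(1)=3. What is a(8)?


Build bottom-up:
...a(6)=210, a(7)=507, a(8)=2*507+1*210=1224


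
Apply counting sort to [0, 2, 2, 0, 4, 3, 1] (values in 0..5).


Count array: [2, 1, 2, 1, 1, 0]
Reconstruct: [0, 0, 1, 2, 2, 3, 4]


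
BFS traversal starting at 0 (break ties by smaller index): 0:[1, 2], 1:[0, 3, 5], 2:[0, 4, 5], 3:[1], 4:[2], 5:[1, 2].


BFS queue: start with [0]
Visit order: [0, 1, 2, 3, 5, 4]


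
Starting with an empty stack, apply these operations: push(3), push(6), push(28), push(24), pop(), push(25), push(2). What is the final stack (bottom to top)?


push(3) -> [3]
push(6) -> [3, 6]
push(28) -> [3, 6, 28]
push(24) -> [3, 6, 28, 24]
pop() returns 24 -> [3, 6, 28]
push(25) -> [3, 6, 28, 25]
push(2) -> [3, 6, 28, 25, 2]
Final stack (bottom to top): [3, 6, 28, 25, 2]


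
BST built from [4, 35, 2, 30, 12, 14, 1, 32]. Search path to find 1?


BST root = 4
Search for 1: compare at each node
Path: [4, 2, 1]


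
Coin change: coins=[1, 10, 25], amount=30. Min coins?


dp[0]=0; dp[i]=1+min(dp[i-c] for c in coins)
...dp[25]=1, dp[26]=2, dp[27]=3, dp[28]=4, dp[29]=5, dp[30]=3
Minimum coins for 30 = 3


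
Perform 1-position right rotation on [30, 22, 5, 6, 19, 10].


Right rotate by 1: [10, 30, 22, 5, 6, 19]


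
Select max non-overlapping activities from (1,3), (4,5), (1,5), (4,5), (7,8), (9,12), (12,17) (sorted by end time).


Greedy: pick earliest-ending, then skip overlaps.
Selected (5 activities): [(1, 3), (4, 5), (7, 8), (9, 12), (12, 17)]


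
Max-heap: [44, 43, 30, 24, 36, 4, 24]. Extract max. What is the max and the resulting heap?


Max = 44
Replace root with last, heapify down
Resulting heap: [43, 36, 30, 24, 24, 4]


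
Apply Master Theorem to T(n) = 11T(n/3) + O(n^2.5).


a=11, b=3, c=2.5. log_3(11)=2.183 < c=2.5. Case 3: O(n^c) = O(n^2.500)
Complexity: O(n^2.500)


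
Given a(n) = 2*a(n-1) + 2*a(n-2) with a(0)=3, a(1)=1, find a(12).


Build bottom-up:
...a(10)=21376, a(11)=58400, a(12)=2*58400+2*21376=159552


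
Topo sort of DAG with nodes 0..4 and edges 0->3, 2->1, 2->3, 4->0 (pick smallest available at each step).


Kahn's algorithm, process smallest node first
Order: [2, 1, 4, 0, 3]


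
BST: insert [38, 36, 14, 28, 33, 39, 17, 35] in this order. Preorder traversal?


Root = 38; build tree by BST insertion.
Preorder traversal: [38, 36, 14, 28, 17, 33, 35, 39]


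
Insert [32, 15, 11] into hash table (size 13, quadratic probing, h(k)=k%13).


Insertions: 32->slot 6; 15->slot 2; 11->slot 11
Table: [None, None, 15, None, None, None, 32, None, None, None, None, 11, None]


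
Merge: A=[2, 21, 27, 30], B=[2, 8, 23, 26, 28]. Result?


Compare heads, take smaller each step.
Merged: [2, 2, 8, 21, 23, 26, 27, 28, 30]


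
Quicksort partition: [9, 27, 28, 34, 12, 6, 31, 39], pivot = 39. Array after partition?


Elements <= 39 go left of pivot.
Result: [9, 27, 28, 34, 12, 6, 31, 39], pivot at index 7


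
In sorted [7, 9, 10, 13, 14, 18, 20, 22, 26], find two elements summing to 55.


Two pointers: lo=0, hi=8
No pair sums to 55


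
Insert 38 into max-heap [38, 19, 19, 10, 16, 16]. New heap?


Append 38: [38, 19, 19, 10, 16, 16, 38]
Bubble up: swap idx 6(38) with idx 2(19)
Result: [38, 19, 38, 10, 16, 16, 19]


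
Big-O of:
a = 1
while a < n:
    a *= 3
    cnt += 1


Per nesting level: O(log n) = O(log n)
Complexity: O(log n)


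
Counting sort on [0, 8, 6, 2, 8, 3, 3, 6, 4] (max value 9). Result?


Count array: [1, 0, 1, 2, 1, 0, 2, 0, 2, 0]
Reconstruct: [0, 2, 3, 3, 4, 6, 6, 8, 8]


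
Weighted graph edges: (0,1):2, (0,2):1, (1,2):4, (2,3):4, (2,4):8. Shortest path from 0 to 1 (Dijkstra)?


Dijkstra from 0:
Distances: {0: 0, 1: 2, 2: 1, 3: 5, 4: 9}
Shortest distance to 1 = 2, path = [0, 1]


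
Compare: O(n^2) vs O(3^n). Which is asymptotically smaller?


quadratic grows slower than exponential (base 3)
O(n^2) is asymptotically smaller; O(3^n) grows faster


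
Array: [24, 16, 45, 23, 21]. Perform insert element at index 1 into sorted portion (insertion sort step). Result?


After one pass: [16, 24, 45, 23, 21]


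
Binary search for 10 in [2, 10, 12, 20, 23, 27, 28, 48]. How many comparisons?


Search for 10:
[0,7] mid=3 arr[3]=20
[0,2] mid=1 arr[1]=10
Total: 2 comparisons


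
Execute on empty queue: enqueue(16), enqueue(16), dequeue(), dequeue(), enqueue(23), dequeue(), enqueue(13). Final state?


enqueue(16) -> [16]
enqueue(16) -> [16, 16]
dequeue() returns 16 -> [16]
dequeue() returns 16 -> []
enqueue(23) -> [23]
dequeue() returns 23 -> []
enqueue(13) -> [13]
Final queue (front to back): [13]


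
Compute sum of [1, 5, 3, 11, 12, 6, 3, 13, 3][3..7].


Prefix sums: [0, 1, 6, 9, 20, 32, 38, 41, 54, 57]
Sum[3..7] = prefix[8] - prefix[3] = 54 - 9 = 45


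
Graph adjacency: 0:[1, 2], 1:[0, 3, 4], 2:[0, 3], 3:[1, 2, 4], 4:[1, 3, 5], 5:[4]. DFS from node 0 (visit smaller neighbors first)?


DFS stack-based: start with [0]
Visit order: [0, 1, 3, 2, 4, 5]


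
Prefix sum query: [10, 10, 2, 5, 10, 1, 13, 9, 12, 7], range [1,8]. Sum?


Prefix sums: [0, 10, 20, 22, 27, 37, 38, 51, 60, 72, 79]
Sum[1..8] = prefix[9] - prefix[1] = 72 - 10 = 62


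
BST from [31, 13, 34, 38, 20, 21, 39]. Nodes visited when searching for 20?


BST root = 31
Search for 20: compare at each node
Path: [31, 13, 20]


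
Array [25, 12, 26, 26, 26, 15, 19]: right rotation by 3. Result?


Right rotate by 3: [26, 15, 19, 25, 12, 26, 26]


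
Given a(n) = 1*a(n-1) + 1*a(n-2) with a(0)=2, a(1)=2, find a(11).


Build bottom-up:
...a(9)=110, a(10)=178, a(11)=1*178+1*110=288


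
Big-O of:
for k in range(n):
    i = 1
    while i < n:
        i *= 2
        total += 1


Per nesting level: O(n) * O(log n) = O(n log n)
Complexity: O(n log n)


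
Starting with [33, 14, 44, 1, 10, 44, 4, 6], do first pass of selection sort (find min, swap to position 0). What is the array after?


After one pass: [1, 14, 44, 33, 10, 44, 4, 6]


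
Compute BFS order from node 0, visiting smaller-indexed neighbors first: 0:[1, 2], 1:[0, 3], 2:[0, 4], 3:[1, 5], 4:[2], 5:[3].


BFS queue: start with [0]
Visit order: [0, 1, 2, 3, 4, 5]


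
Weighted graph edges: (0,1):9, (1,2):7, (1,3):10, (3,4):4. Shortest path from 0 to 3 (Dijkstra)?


Dijkstra from 0:
Distances: {0: 0, 1: 9, 2: 16, 3: 19, 4: 23}
Shortest distance to 3 = 19, path = [0, 1, 3]


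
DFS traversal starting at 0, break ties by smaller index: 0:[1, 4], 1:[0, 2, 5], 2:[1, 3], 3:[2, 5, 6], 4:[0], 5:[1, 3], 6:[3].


DFS stack-based: start with [0]
Visit order: [0, 1, 2, 3, 5, 6, 4]


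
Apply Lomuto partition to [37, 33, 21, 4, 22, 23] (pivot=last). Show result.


Elements <= 23 go left of pivot.
Result: [21, 4, 22, 23, 37, 33], pivot at index 3


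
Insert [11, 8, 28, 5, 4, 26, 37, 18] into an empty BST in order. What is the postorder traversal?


Root = 11; build tree by BST insertion.
Postorder traversal: [4, 5, 8, 18, 26, 37, 28, 11]


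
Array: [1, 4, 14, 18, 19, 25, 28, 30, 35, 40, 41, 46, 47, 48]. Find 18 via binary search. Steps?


Search for 18:
[0,13] mid=6 arr[6]=28
[0,5] mid=2 arr[2]=14
[3,5] mid=4 arr[4]=19
[3,3] mid=3 arr[3]=18
Total: 4 comparisons
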